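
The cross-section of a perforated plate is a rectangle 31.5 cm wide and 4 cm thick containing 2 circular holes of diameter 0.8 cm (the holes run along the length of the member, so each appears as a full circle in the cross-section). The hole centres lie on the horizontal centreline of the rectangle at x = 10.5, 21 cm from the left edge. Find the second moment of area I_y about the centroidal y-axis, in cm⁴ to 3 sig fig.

I_y ≈ 1.04 × 10⁴ cm⁴

Break the section into simple shapes (no overlaps), measuring from the bottom-left corner of the bounding box.
Plate: 31.5 × 4, A = 126 cm², x = 15.75 cm, Ī = 10 419 cm⁴.
Hole 1 (subtracted): ⌀0.8, A = 0.50265 cm², x = 10.5 cm, Ī = 0.020106 cm⁴.
Hole 2 (subtracted): ⌀0.8, A = 0.50265 cm², x = 21 cm, Ī = 0.020106 cm⁴.
By symmetry the centroid is at mid-width, x̄ = 15.75 cm.
Transfer each piece to the centroidal y-axis using Ī + A·d² with d = x − 15.75:
  plate: d = 0 cm → contributes +10 419 cm⁴
  hole 1: d = -5.25 cm → contributes −13.875 cm⁴
  hole 2: d = 5.25 cm → contributes −13.875 cm⁴
Total I = 10 391 cm⁴.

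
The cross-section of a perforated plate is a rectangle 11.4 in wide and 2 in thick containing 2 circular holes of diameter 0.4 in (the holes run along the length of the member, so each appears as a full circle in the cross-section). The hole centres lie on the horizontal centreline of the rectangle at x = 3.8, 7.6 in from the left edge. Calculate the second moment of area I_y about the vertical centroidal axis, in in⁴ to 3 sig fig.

I_y ≈ 246 in⁴

Decompose the section into non-overlapping parts with the origin at the bottom-left of its bounding rectangle.
Plate: 11.4 × 2, A = 22.8 in², x = 5.7 in, Ī = 246.92 in⁴.
Hole 1 (subtracted): ⌀0.4, A = 0.12566 in², x = 3.8 in, Ī = 0.0012566 in⁴.
Hole 2 (subtracted): ⌀0.4, A = 0.12566 in², x = 7.6 in, Ī = 0.0012566 in⁴.
By symmetry the centroid is at mid-width, x̄ = 5.7 in.
Transfer each piece to the vertical centroidal axis using Ī + A·d² with d = x − 5.7:
  plate: d = 0 in → contributes +246.92 in⁴
  hole 1: d = -1.9 in → contributes −0.4549 in⁴
  hole 2: d = 1.9 in → contributes −0.4549 in⁴
Total I = 246.01 in⁴.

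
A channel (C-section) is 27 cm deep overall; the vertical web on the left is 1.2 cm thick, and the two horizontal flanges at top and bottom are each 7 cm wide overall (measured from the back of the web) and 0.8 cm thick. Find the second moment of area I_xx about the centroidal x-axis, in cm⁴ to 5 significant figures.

I_xx ≈ 3561.3 cm⁴

Decompose the section into non-overlapping parts with the origin at the bottom-left of its bounding rectangle.
Web: 1.2 × 27, A = 32.4 cm², y = 13.5 cm, Ī = 1968.3 cm⁴.
Top flange (beyond web): 5.8 × 0.8, A = 4.64 cm², y = 26.6 cm, Ī = 0.2474667 cm⁴.
Bottom flange (beyond web): 5.8 × 0.8, A = 4.64 cm², y = 0.4 cm, Ī = 0.2474667 cm⁴.
By symmetry the centroid is at mid-height, ȳ = 13.5 cm.
Transfer each piece to the centroidal x-axis using Ī + A·d² with d = y − 13.5:
  web: d = 0 cm → contributes +1968.3 cm⁴
  top flange (beyond web): d = 13.1 cm → contributes +796.5179 cm⁴
  bottom flange (beyond web): d = -13.1 cm → contributes +796.5179 cm⁴
Total I = 3561.336 cm⁴.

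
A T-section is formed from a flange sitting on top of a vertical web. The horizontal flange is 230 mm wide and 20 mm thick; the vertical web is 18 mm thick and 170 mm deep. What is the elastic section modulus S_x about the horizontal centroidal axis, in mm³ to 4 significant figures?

S_x ≈ 1.697 × 10⁵ mm³

Break the section into simple shapes (no overlaps), measuring from the bottom-left corner of the bounding box.
Flange: 230 × 20, A = 4 600 mm², y = 180 mm, Ī = 153 333 mm⁴.
Web: 18 × 170, A = 3 060 mm², y = 85 mm, Ī = 7 369 500 mm⁴.
Centroid: ȳ = ΣA·y / ΣA = 142.05 mm.
Transfer each piece to the horizontal centroidal axis using Ī + A·d² with d = y − 142.05:
  flange: d = 37.9504 mm → contributes +6 778 402 mm⁴
  web: d = -57.0496 mm → contributes +17 328 753 mm⁴
Total I = 24 107 154 mm⁴.
Extreme fibre distance c = 142.05 mm; S = I/c = 169 709 mm³.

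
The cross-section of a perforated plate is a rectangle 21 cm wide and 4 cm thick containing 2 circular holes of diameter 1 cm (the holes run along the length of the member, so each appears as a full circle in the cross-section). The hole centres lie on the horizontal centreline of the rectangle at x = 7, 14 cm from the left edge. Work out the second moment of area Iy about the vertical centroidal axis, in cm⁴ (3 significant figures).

Iy ≈ 3070 cm⁴

Break the section into simple shapes (no overlaps), measuring from the bottom-left corner of the bounding box.
Plate: 21 × 4, A = 84 cm², x = 10.5 cm, Ī = 3 087 cm⁴.
Hole 1 (subtracted): ⌀1, A = 0.7854 cm², x = 7 cm, Ī = 0.049087 cm⁴.
Hole 2 (subtracted): ⌀1, A = 0.7854 cm², x = 14 cm, Ī = 0.049087 cm⁴.
By symmetry the centroid is at mid-width, x̄ = 10.5 cm.
Transfer each piece to the vertical centroidal axis using Ī + A·d² with d = x − 10.5:
  plate: d = 0 cm → contributes +3 087 cm⁴
  hole 1: d = -3.5 cm → contributes −9.6702 cm⁴
  hole 2: d = 3.5 cm → contributes −9.6702 cm⁴
Total I = 3067.7 cm⁴.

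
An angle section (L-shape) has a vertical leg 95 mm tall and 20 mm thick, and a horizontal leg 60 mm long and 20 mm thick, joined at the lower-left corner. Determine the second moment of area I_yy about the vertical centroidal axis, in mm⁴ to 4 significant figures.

I_yy ≈ 6.767 × 10⁵ mm⁴

Decompose the section into non-overlapping parts with the origin at the bottom-left of its bounding rectangle.
Vertical leg: 20 × 95, A = 1 900 mm², x = 10 mm, Ī = 63333.3 mm⁴.
Horizontal leg (remainder): 40 × 20, A = 800 mm², x = 40 mm, Ī = 106 667 mm⁴.
Centroid: x̄ = ΣA·x / ΣA = 18.8889 mm.
Transfer each piece to the vertical centroidal axis using Ī + A·d² with d = x − 18.8889:
  vertical leg: d = -8.88889 mm → contributes +213 457 mm⁴
  horizontal leg (remainder): d = 21.1111 mm → contributes +463 210 mm⁴
Total I = 676 667 mm⁴.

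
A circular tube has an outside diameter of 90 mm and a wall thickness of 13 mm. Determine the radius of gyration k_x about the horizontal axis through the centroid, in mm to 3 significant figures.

k_x ≈ 27.6 mm

Split into non-overlapping primitives; take the origin at the lower-left of the bounding box.
Outer circle: ⌀90, A = 6361.7 mm², y = 45 mm, Ī = 3 220 623 mm⁴.
Bore (subtracted): ⌀64, A = 3 217 mm², y = 45 mm, Ī = 823 550 mm⁴.
By symmetry the centroid is at mid-height, ȳ = 45 mm.
All pieces are centred on the horizontal axis through the centroid, so I = ΣĪ (holes subtracted) = 2 397 074 mm⁴.
Radius of gyration: k = √(I/A) = √(2 397 074 / 3144.7) = 27.609 mm.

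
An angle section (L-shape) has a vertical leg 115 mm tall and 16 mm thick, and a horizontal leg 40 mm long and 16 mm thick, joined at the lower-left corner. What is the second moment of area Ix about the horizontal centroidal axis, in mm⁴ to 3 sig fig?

Ix ≈ 2.81 × 10⁶ mm⁴

Decompose the section into non-overlapping parts with the origin at the bottom-left of its bounding rectangle.
Vertical leg: 16 × 115, A = 1 840 mm², y = 57.5 mm, Ī = 2 027 833 mm⁴.
Horizontal leg (remainder): 24 × 16, A = 384 mm², y = 8 mm, Ī = 8 192 mm⁴.
Centroid: ȳ = ΣA·y / ΣA = 48.953 mm.
Transfer each piece to the horizontal centroidal axis using Ī + A·d² with d = y − 48.953:
  vertical leg: d = 8.5468 mm → contributes +2 162 240 mm⁴
  horizontal leg (remainder): d = -40.953 mm → contributes +652 224 mm⁴
Total I = 2 814 464 mm⁴.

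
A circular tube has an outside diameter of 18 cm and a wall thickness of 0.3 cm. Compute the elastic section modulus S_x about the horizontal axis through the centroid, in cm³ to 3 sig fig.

S_x ≈ 72.6 cm³

Treat the section as a set of non-overlapping primitives; coordinates are from the bounding-box lower-left.
Outer circle: ⌀18, A = 254.47 cm², y = 9 cm, Ī = 5 153 cm⁴.
Bore (subtracted): ⌀17.4, A = 237.79 cm², y = 9 cm, Ī = 4499.5 cm⁴.
By symmetry the centroid is at mid-height, ȳ = 9 cm.
All pieces are centred on the horizontal axis through the centroid, so I = ΣĪ (holes subtracted) = 653.47 cm⁴.
Extreme fibre distance c = 9 cm; S = I/c = 72.608 cm³.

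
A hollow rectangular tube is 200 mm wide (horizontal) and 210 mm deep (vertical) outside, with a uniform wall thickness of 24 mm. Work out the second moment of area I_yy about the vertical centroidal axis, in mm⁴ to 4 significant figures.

Treat the section as a set of non-overlapping primitives; coordinates are from the bounding-box lower-left.
Outer rectangle: 200 × 210, A = 42 000 mm², x = 100 mm, Ī = 140 000 000 mm⁴.
Inner void (subtracted): 152 × 162, A = 24 624 mm², x = 100 mm, Ī = 47 409 408 mm⁴.
By symmetry the centroid is at mid-width, x̄ = 100 mm.
All pieces are centred on the vertical centroidal axis, so I = ΣĪ (holes subtracted) = 92 590 592 mm⁴.

I_yy ≈ 9.259 × 10⁷ mm⁴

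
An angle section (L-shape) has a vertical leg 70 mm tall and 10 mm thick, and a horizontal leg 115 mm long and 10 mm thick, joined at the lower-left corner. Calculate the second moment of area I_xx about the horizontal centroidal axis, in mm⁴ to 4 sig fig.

I_xx ≈ 6.726 × 10⁵ mm⁴

Decompose the section into non-overlapping parts with the origin at the bottom-left of its bounding rectangle.
Vertical leg: 10 × 70, A = 700 mm², y = 35 mm, Ī = 285 833 mm⁴.
Horizontal leg (remainder): 105 × 10, A = 1 050 mm², y = 5 mm, Ī = 8 750 mm⁴.
Centroid: ȳ = ΣA·y / ΣA = 17 mm.
Transfer each piece to the horizontal centroidal axis using Ī + A·d² with d = y − 17:
  vertical leg: d = 18 mm → contributes +512 633 mm⁴
  horizontal leg (remainder): d = -12 mm → contributes +159 950 mm⁴
Total I = 672 583 mm⁴.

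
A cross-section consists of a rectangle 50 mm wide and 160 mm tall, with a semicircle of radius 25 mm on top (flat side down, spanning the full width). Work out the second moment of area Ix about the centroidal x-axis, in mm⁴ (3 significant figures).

Ix ≈ 2.43 × 10⁷ mm⁴

Split into non-overlapping primitives; take the origin at the lower-left of the bounding box.
Rectangular body: 50 × 160, A = 8 000 mm², y = 80 mm, Ī = 17 066 667 mm⁴.
Semicircular cap: semicircle r = 25, A = 981.75 mm², y = 170.61 mm, Ī = 42 874 mm⁴.
Centroid: ȳ = ΣA·y / ΣA = 89.904 mm.
Transfer each piece to the centroidal x-axis using Ī + A·d² with d = y − 89.904:
  rectangular body: d = -9.9041 mm → contributes +17 851 403 mm⁴
  semicircular cap: d = 80.706 mm → contributes +6 437 477 mm⁴
Total I = 24 288 879 mm⁴.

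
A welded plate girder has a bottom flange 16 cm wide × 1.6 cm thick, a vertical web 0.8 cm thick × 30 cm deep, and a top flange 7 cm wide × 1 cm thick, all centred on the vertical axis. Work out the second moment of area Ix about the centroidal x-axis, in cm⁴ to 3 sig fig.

Break the section into simple shapes (no overlaps), measuring from the bottom-left corner of the bounding box.
Bottom plate: 16 × 1.6, A = 25.6 cm², y = 0.8 cm, Ī = 5.4613 cm⁴.
Web plate: 0.8 × 30, A = 24 cm², y = 16.6 cm, Ī = 1 800 cm⁴.
Top plate: 7 × 1, A = 7 cm², y = 32.1 cm, Ī = 0.58333 cm⁴.
Centroid: ȳ = ΣA·y / ΣA = 11.371 cm.
Transfer each piece to the centroidal x-axis using Ī + A·d² with d = y − 11.371:
  bottom plate: d = -10.571 cm → contributes +2 866 cm⁴
  web plate: d = 5.2293 cm → contributes +2456.3 cm⁴
  top plate: d = 20.729 cm → contributes +3008.5 cm⁴
Total I = 8330.8 cm⁴.

Ix ≈ 8330 cm⁴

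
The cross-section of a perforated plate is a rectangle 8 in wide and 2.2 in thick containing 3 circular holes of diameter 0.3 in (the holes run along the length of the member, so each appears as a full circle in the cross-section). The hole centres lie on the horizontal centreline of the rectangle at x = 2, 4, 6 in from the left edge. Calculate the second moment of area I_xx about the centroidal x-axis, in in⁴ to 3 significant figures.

I_xx ≈ 7.10 in⁴

Decompose the section into non-overlapping parts with the origin at the bottom-left of its bounding rectangle.
Plate: 8 × 2.2, A = 17.6 in², y = 1.1 in, Ī = 7.0987 in⁴.
Hole 1 (subtracted): ⌀0.3, A = 0.070686 in², y = 1.1 in, Ī = 0.00039761 in⁴.
Hole 2 (subtracted): ⌀0.3, A = 0.070686 in², y = 1.1 in, Ī = 0.00039761 in⁴.
Hole 3 (subtracted): ⌀0.3, A = 0.070686 in², y = 1.1 in, Ī = 0.00039761 in⁴.
By symmetry the centroid is at mid-height, ȳ = 1.1 in.
All pieces are centred on the centroidal x-axis, so I = ΣĪ (holes subtracted) = 7.0975 in⁴.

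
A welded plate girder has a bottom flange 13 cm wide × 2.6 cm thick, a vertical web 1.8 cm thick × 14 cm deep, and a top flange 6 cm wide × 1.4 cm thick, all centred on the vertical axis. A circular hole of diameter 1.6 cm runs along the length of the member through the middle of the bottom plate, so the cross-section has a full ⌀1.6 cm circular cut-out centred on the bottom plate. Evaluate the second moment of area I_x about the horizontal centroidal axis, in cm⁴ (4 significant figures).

Decompose the section into non-overlapping parts with the origin at the bottom-left of its bounding rectangle.
Bottom plate: 13 × 2.6, A = 33.8 cm², y = 1.3 cm, Ī = 19.0407 cm⁴.
Web plate: 1.8 × 14, A = 25.2 cm², y = 9.6 cm, Ī = 411.6 cm⁴.
Top plate: 6 × 1.4, A = 8.4 cm², y = 17.3 cm, Ī = 1.372 cm⁴.
Hole (subtracted): ⌀1.6, A = 2.01062 cm², y = 1.3 cm, Ī = 0.321699 cm⁴.
Centroid: ȳ = ΣA·y / ΣA = 6.55406 cm.
Transfer each piece to the horizontal centroidal axis using Ī + A·d² with d = y − 6.55406:
  bottom plate: d = -5.25406 cm → contributes +952.096 cm⁴
  web plate: d = 3.04594 cm → contributes +645.399 cm⁴
  top plate: d = 10.7459 cm → contributes +971.363 cm⁴
  hole: d = -5.25406 cm → contributes −55.8252 cm⁴
Total I = 2513.03 cm⁴.

I_x ≈ 2513 cm⁴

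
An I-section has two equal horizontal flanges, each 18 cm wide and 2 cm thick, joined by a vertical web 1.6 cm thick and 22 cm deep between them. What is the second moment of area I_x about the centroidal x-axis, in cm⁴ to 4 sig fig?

I_x ≈ 1.181 × 10⁴ cm⁴

Split into non-overlapping primitives; take the origin at the lower-left of the bounding box.
Bottom flange: 18 × 2, A = 36 cm², y = 1 cm, Ī = 12 cm⁴.
Web: 1.6 × 22, A = 35.2 cm², y = 13 cm, Ī = 1419.73 cm⁴.
Top flange: 18 × 2, A = 36 cm², y = 25 cm, Ī = 12 cm⁴.
By symmetry the centroid is at mid-height, ȳ = 13 cm.
Transfer each piece to the centroidal x-axis using Ī + A·d² with d = y − 13:
  bottom flange: d = -12 cm → contributes +5 196 cm⁴
  web: d = 0 cm → contributes +1419.73 cm⁴
  top flange: d = 12 cm → contributes +5 196 cm⁴
Total I = 11811.7 cm⁴.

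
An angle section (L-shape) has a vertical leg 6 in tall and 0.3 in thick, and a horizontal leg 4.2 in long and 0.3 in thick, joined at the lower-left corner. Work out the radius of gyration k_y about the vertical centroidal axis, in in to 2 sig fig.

k_y ≈ 1.2 in

Treat the section as a set of non-overlapping primitives; coordinates are from the bounding-box lower-left.
Vertical leg: 0.3 × 6, A = 1.8 in², x = 0.15 in, Ī = 0.0135 in⁴.
Horizontal leg (remainder): 3.9 × 0.3, A = 1.17 in², x = 2.25 in, Ī = 1.483 in⁴.
Centroid: x̄ = ΣA·x / ΣA = 0.9773 in.
Transfer each piece to the vertical centroidal axis using Ī + A·d² with d = x − 0.9773:
  vertical leg: d = -0.8273 in → contributes +1.245 in⁴
  horizontal leg (remainder): d = 1.273 in → contributes +3.378 in⁴
Total I = 4.624 in⁴.
Radius of gyration: k = √(I/A) = √(4.624 / 2.97) = 1.248 in.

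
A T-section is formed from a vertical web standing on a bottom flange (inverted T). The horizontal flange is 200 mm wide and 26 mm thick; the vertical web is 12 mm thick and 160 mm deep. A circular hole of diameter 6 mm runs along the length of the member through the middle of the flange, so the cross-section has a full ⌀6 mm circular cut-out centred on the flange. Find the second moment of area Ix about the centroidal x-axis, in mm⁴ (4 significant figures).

Split into non-overlapping primitives; take the origin at the lower-left of the bounding box.
Flange: 200 × 26, A = 5 200 mm², y = 13 mm, Ī = 292 933 mm⁴.
Web: 12 × 160, A = 1 920 mm², y = 106 mm, Ī = 4 096 000 mm⁴.
Hole (subtracted): ⌀6, A = 28.2743 mm², y = 13 mm, Ī = 63.6173 mm⁴.
Centroid: ȳ = ΣA·y / ΣA = 38.1786 mm.
Transfer each piece to the centroidal x-axis using Ī + A·d² with d = y − 38.1786:
  flange: d = -25.1786 mm → contributes +3 589 545 mm⁴
  web: d = 67.8214 mm → contributes +12 927 495 mm⁴
  hole: d = -25.1786 mm → contributes −17988.5 mm⁴
Total I = 16 499 052 mm⁴.

Ix ≈ 1.650 × 10⁷ mm⁴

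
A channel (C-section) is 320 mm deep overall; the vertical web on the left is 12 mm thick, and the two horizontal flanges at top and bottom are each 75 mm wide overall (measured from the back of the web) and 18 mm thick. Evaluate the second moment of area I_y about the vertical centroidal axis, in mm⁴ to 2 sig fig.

I_y ≈ 2.8 × 10⁶ mm⁴

Break the section into simple shapes (no overlaps), measuring from the bottom-left corner of the bounding box.
Web: 12 × 320, A = 3 840 mm², x = 6 mm, Ī = 46 080 mm⁴.
Top flange (beyond web): 63 × 18, A = 1 134 mm², x = 43.5 mm, Ī = 375 071 mm⁴.
Bottom flange (beyond web): 63 × 18, A = 1 134 mm², x = 43.5 mm, Ī = 375 071 mm⁴.
Centroid: x̄ = ΣA·x / ΣA = 19.92 mm.
Transfer each piece to the vertical centroidal axis using Ī + A·d² with d = x − 19.92:
  web: d = -13.92 mm → contributes +790 609 mm⁴
  top flange (beyond web): d = 23.58 mm → contributes +1 005 360 mm⁴
  bottom flange (beyond web): d = 23.58 mm → contributes +1 005 360 mm⁴
Total I = 2 801 329 mm⁴.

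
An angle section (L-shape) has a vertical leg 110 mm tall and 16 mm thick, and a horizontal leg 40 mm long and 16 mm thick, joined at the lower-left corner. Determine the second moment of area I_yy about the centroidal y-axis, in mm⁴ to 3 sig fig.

I_yy ≈ 1.82 × 10⁵ mm⁴

Split into non-overlapping primitives; take the origin at the lower-left of the bounding box.
Vertical leg: 16 × 110, A = 1 760 mm², x = 8 mm, Ī = 37 547 mm⁴.
Horizontal leg (remainder): 24 × 16, A = 384 mm², x = 28 mm, Ī = 18 432 mm⁴.
Centroid: x̄ = ΣA·x / ΣA = 11.582 mm.
Transfer each piece to the centroidal y-axis using Ī + A·d² with d = x − 11.582:
  vertical leg: d = -3.5821 mm → contributes +60 130 mm⁴
  horizontal leg (remainder): d = 16.418 mm → contributes +121 938 mm⁴
Total I = 182 068 mm⁴.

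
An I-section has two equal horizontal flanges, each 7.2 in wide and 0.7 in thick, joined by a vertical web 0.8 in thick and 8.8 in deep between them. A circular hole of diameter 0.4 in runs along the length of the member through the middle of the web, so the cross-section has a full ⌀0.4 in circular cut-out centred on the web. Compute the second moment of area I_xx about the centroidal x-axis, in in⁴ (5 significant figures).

I_xx ≈ 273.27 in⁴

Break the section into simple shapes (no overlaps), measuring from the bottom-left corner of the bounding box.
Bottom flange: 7.2 × 0.7, A = 5.04 in², y = 0.35 in, Ī = 0.2058 in⁴.
Web: 0.8 × 8.8, A = 7.04 in², y = 5.1 in, Ī = 45.43147 in⁴.
Top flange: 7.2 × 0.7, A = 5.04 in², y = 9.85 in, Ī = 0.2058 in⁴.
Hole (subtracted): ⌀0.4, A = 0.1256637 in², y = 5.1 in, Ī = 0.001256637 in⁴.
By symmetry the centroid is at mid-height, ȳ = 5.1 in.
Transfer each piece to the centroidal x-axis using Ī + A·d² with d = y − 5.1:
  bottom flange: d = -4.75 in → contributes +113.9208 in⁴
  web: d = 0 in → contributes +45.43147 in⁴
  top flange: d = 4.75 in → contributes +113.9208 in⁴
  hole: d = 0 in → contributes −0.001256637 in⁴
Total I = 273.2718 in⁴.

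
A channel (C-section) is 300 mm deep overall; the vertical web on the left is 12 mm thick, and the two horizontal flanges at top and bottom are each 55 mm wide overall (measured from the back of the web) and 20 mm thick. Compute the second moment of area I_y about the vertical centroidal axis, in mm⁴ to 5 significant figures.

I_y ≈ 1.1884 × 10⁶ mm⁴

Treat the section as a set of non-overlapping primitives; coordinates are from the bounding-box lower-left.
Web: 12 × 300, A = 3 600 mm², x = 6 mm, Ī = 43 200 mm⁴.
Top flange (beyond web): 43 × 20, A = 860 mm², x = 33.5 mm, Ī = 132511.7 mm⁴.
Bottom flange (beyond web): 43 × 20, A = 860 mm², x = 33.5 mm, Ī = 132511.7 mm⁴.
Centroid: x̄ = ΣA·x / ΣA = 14.89098 mm.
Transfer each piece to the vertical centroidal axis using Ī + A·d² with d = x − 14.89098:
  web: d = -8.890977 mm → contributes +327778.1 mm⁴
  top flange (beyond web): d = 18.60902 mm → contributes +430 326 mm⁴
  bottom flange (beyond web): d = 18.60902 mm → contributes +430 326 mm⁴
Total I = 1 188 430 mm⁴.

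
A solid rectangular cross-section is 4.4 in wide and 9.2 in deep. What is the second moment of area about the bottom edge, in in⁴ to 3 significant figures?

The section: 4.4 × 9.2, A = 40.48 in², y = 4.6 in, Ī = 285.52 in⁴.
Transfer it to a horizontal axis along the bottom face using Ī + A·d² with d = y − 0:
  the section: d = 4.6 in → contributes +1142.1 in⁴
Total I = 1142.1 in⁴.

I_base ≈ 1140 in⁴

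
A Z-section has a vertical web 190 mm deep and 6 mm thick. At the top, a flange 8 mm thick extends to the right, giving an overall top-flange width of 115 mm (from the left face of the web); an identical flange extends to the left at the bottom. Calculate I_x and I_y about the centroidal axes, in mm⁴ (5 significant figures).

I_x ≈ 1.7881 × 10⁷ mm⁴, I_y ≈ 7.4962 × 10⁶ mm⁴

Break the section into simple shapes (no overlaps), measuring from the bottom-left corner of the bounding box.
Web: 6 × 190, A = 1 140 mm², y = 95 mm, Ī = 3 429 500 mm⁴.
Top flange (beyond web): 109 × 8, A = 872 mm², y = 186 mm, Ī = 4650.667 mm⁴.
Bottom flange (beyond web): 109 × 8, A = 872 mm², y = 4 mm, Ī = 4650.667 mm⁴.
Centroid: ȳ = ΣA·y / ΣA = 95 mm.
Transfer each piece to the centroidal x-axis using Ī + A·d² with d = y − 95:
  web: d = 0 mm → contributes +3 429 500 mm⁴
  top flange (beyond web): d = 91 mm → contributes +7 225 683 mm⁴
  bottom flange (beyond web): d = -91 mm → contributes +7 225 683 mm⁴
Total I = 17 880 865 mm⁴.
For the y-axis: x̄ = 112 mm.
Repeating about the centroidal y-axis gives I_y = 7 496 225 mm⁴.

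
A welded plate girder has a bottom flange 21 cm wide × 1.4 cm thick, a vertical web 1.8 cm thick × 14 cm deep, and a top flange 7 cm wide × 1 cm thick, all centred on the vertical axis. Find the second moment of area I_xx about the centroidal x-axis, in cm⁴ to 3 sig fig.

Split into non-overlapping primitives; take the origin at the lower-left of the bounding box.
Bottom plate: 21 × 1.4, A = 29.4 cm², y = 0.7 cm, Ī = 4.802 cm⁴.
Web plate: 1.8 × 14, A = 25.2 cm², y = 8.4 cm, Ī = 411.6 cm⁴.
Top plate: 7 × 1, A = 7 cm², y = 15.9 cm, Ī = 0.58333 cm⁴.
Centroid: ȳ = ΣA·y / ΣA = 5.5773 cm.
Transfer each piece to the centroidal x-axis using Ī + A·d² with d = y − 5.5773:
  bottom plate: d = -4.8773 cm → contributes +704.16 cm⁴
  web plate: d = 2.8227 cm → contributes +612.39 cm⁴
  top plate: d = 10.323 cm → contributes +746.49 cm⁴
Total I = 2 063 cm⁴.

I_xx ≈ 2060 cm⁴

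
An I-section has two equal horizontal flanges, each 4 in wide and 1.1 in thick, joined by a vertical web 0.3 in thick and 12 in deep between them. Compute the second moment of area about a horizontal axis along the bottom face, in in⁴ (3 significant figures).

I_base ≈ 1050 in⁴

Split into non-overlapping primitives; take the origin at the lower-left of the bounding box.
Bottom flange: 4 × 1.1, A = 4.4 in², y = 0.55 in, Ī = 0.44367 in⁴.
Web: 0.3 × 12, A = 3.6 in², y = 7.1 in, Ī = 43.2 in⁴.
Top flange: 4 × 1.1, A = 4.4 in², y = 13.65 in, Ī = 0.44367 in⁴.
Transfer each piece to the base of the section using Ī + A·d² with d = y − 0:
  bottom flange: d = 0.55 in → contributes +1.7747 in⁴
  web: d = 7.1 in → contributes +224.68 in⁴
  top flange: d = 13.65 in → contributes +820.26 in⁴
Total I = 1046.7 in⁴.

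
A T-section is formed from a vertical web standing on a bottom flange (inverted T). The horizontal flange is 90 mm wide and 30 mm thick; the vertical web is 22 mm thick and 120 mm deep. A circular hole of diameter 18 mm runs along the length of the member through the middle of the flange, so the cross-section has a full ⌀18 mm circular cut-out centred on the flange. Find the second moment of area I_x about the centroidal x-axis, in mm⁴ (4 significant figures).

Treat the section as a set of non-overlapping primitives; coordinates are from the bounding-box lower-left.
Flange: 90 × 30, A = 2 700 mm², y = 15 mm, Ī = 202 500 mm⁴.
Web: 22 × 120, A = 2 640 mm², y = 90 mm, Ī = 3 168 000 mm⁴.
Hole (subtracted): ⌀18, A = 254.469 mm², y = 15 mm, Ī = 5 153 mm⁴.
Centroid: ȳ = ΣA·y / ΣA = 53.934 mm.
Transfer each piece to the centroidal x-axis using Ī + A·d² with d = y − 53.934:
  flange: d = -38.934 mm → contributes +4 295 310 mm⁴
  web: d = 36.066 mm → contributes +6 601 999 mm⁴
  hole: d = -38.934 mm → contributes −390 891 mm⁴
Total I = 10 506 417 mm⁴.

I_x ≈ 1.051 × 10⁷ mm⁴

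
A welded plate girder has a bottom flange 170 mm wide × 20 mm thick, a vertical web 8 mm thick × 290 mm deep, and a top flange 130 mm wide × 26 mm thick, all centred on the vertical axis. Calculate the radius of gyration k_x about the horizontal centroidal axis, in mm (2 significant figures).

k_x ≈ 140 mm

Treat the section as a set of non-overlapping primitives; coordinates are from the bounding-box lower-left.
Bottom plate: 170 × 20, A = 3 400 mm², y = 10 mm, Ī = 113 333 mm⁴.
Web plate: 8 × 290, A = 2 320 mm², y = 165 mm, Ī = 16 259 333 mm⁴.
Top plate: 130 × 26, A = 3 380 mm², y = 323 mm, Ī = 190 407 mm⁴.
Centroid: ȳ = ΣA·y / ΣA = 165.8 mm.
Transfer each piece to the horizontal centroidal axis using Ī + A·d² with d = y − 165.8:
  bottom plate: d = -155.8 mm → contributes +82 615 770 mm⁴
  web plate: d = -0.7736 mm → contributes +16 260 722 mm⁴
  top plate: d = 157.2 mm → contributes +83 744 455 mm⁴
Total I = 182 620 947 mm⁴.
Radius of gyration: k = √(I/A) = √(182 620 947 / 9 100) = 141.7 mm.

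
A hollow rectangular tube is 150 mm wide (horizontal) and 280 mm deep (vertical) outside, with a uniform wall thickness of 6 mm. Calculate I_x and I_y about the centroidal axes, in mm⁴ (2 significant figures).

Decompose the section into non-overlapping parts with the origin at the bottom-left of its bounding rectangle.
Outer rectangle: 150 × 280, A = 42 000 mm², y = 140 mm, Ī = 274 400 000 mm⁴.
Inner void (subtracted): 138 × 268, A = 36 984 mm², y = 140 mm, Ī = 221 361 568 mm⁴.
By symmetry the centroid is at mid-height, ȳ = 140 mm.
All pieces are centred on the centroidal x-axis, so I = ΣĪ (holes subtracted) = 53 038 432 mm⁴.
Repeating about the centroidal y-axis gives I_y = 20 056 392 mm⁴.

I_x ≈ 5.3 × 10⁷ mm⁴, I_y ≈ 2.0 × 10⁷ mm⁴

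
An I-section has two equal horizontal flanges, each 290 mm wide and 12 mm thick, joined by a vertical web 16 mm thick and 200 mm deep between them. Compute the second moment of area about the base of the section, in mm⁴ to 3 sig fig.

Treat the section as a set of non-overlapping primitives; coordinates are from the bounding-box lower-left.
Bottom flange: 290 × 12, A = 3 480 mm², y = 6 mm, Ī = 41 760 mm⁴.
Web: 16 × 200, A = 3 200 mm², y = 112 mm, Ī = 10 666 667 mm⁴.
Top flange: 290 × 12, A = 3 480 mm², y = 218 mm, Ī = 41 760 mm⁴.
Transfer each piece to a horizontal axis along the bottom face using Ī + A·d² with d = y − 0:
  bottom flange: d = 6 mm → contributes +167 040 mm⁴
  web: d = 112 mm → contributes +50 807 467 mm⁴
  top flange: d = 218 mm → contributes +165 425 280 mm⁴
Total I = 216 399 787 mm⁴.

I_base ≈ 2.16 × 10⁸ mm⁴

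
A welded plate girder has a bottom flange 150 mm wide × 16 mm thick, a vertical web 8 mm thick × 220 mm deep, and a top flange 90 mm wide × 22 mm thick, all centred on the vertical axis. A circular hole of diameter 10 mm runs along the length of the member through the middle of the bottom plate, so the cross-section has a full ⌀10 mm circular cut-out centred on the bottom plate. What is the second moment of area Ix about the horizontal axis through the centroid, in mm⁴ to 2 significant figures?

Decompose the section into non-overlapping parts with the origin at the bottom-left of its bounding rectangle.
Bottom plate: 150 × 16, A = 2 400 mm², y = 8 mm, Ī = 51 200 mm⁴.
Web plate: 8 × 220, A = 1 760 mm², y = 126 mm, Ī = 7 098 667 mm⁴.
Top plate: 90 × 22, A = 1 980 mm², y = 247 mm, Ī = 79 860 mm⁴.
Hole (subtracted): ⌀10, A = 78.54 mm², y = 8 mm, Ī = 490.9 mm⁴.
Centroid: ȳ = ΣA·y / ΣA = 120.3 mm.
Transfer each piece to the horizontal axis through the centroid using Ī + A·d² with d = y − 120.3:
  bottom plate: d = -112.3 mm → contributes +30 335 908 mm⁴
  web plate: d = 5.667 mm → contributes +7 155 195 mm⁴
  top plate: d = 126.7 mm → contributes +31 848 193 mm⁴
  hole: d = -112.3 mm → contributes −991 556 mm⁴
Total I = 68 347 742 mm⁴.

Ix ≈ 6.8 × 10⁷ mm⁴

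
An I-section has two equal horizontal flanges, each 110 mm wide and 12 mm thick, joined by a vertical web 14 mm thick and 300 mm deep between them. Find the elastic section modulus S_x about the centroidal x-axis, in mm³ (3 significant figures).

S_x ≈ 5.91 × 10⁵ mm³

Break the section into simple shapes (no overlaps), measuring from the bottom-left corner of the bounding box.
Bottom flange: 110 × 12, A = 1 320 mm², y = 6 mm, Ī = 15 840 mm⁴.
Web: 14 × 300, A = 4 200 mm², y = 162 mm, Ī = 31 500 000 mm⁴.
Top flange: 110 × 12, A = 1 320 mm², y = 318 mm, Ī = 15 840 mm⁴.
By symmetry the centroid is at mid-height, ȳ = 162 mm.
Transfer each piece to the centroidal x-axis using Ī + A·d² with d = y − 162:
  bottom flange: d = -156 mm → contributes +32 139 360 mm⁴
  web: d = 0 mm → contributes +31 500 000 mm⁴
  top flange: d = 156 mm → contributes +32 139 360 mm⁴
Total I = 95 778 720 mm⁴.
Extreme fibre distance c = 162 mm; S = I/c = 591 227 mm³.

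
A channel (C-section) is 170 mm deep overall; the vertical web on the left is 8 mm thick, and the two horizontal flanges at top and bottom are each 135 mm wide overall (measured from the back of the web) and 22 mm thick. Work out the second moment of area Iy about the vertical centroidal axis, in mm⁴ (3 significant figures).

Break the section into simple shapes (no overlaps), measuring from the bottom-left corner of the bounding box.
Web: 8 × 170, A = 1 360 mm², x = 4 mm, Ī = 7253.3 mm⁴.
Top flange (beyond web): 127 × 22, A = 2 794 mm², x = 71.5 mm, Ī = 3 755 369 mm⁴.
Bottom flange (beyond web): 127 × 22, A = 2 794 mm², x = 71.5 mm, Ī = 3 755 369 mm⁴.
Centroid: x̄ = ΣA·x / ΣA = 58.288 mm.
Transfer each piece to the vertical centroidal axis using Ī + A·d² with d = x − 58.288:
  web: d = -54.288 mm → contributes +4 015 363 mm⁴
  top flange (beyond web): d = 13.212 mm → contributes +4 243 113 mm⁴
  bottom flange (beyond web): d = 13.212 mm → contributes +4 243 113 mm⁴
Total I = 12 501 589 mm⁴.

Iy ≈ 1.25 × 10⁷ mm⁴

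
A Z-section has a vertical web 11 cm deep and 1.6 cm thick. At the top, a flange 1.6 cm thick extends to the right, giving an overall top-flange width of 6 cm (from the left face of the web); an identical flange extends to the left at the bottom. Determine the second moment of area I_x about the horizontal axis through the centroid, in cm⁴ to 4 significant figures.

I_x ≈ 491.5 cm⁴

Break the section into simple shapes (no overlaps), measuring from the bottom-left corner of the bounding box.
Web: 1.6 × 11, A = 17.6 cm², y = 5.5 cm, Ī = 177.467 cm⁴.
Top flange (beyond web): 4.4 × 1.6, A = 7.04 cm², y = 10.2 cm, Ī = 1.50187 cm⁴.
Bottom flange (beyond web): 4.4 × 1.6, A = 7.04 cm², y = 0.8 cm, Ī = 1.50187 cm⁴.
Centroid: ȳ = ΣA·y / ΣA = 5.5 cm.
Transfer each piece to the horizontal axis through the centroid using Ī + A·d² with d = y − 5.5:
  web: d = 0 cm → contributes +177.467 cm⁴
  top flange (beyond web): d = 4.7 cm → contributes +157.015 cm⁴
  bottom flange (beyond web): d = -4.7 cm → contributes +157.015 cm⁴
Total I = 491.498 cm⁴.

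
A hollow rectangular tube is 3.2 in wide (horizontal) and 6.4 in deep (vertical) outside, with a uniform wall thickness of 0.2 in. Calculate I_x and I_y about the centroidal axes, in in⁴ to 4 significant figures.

I_x ≈ 19.51 in⁴, I_y ≈ 6.500 in⁴

Break the section into simple shapes (no overlaps), measuring from the bottom-left corner of the bounding box.
Outer rectangle: 3.2 × 6.4, A = 20.48 in², y = 3.2 in, Ī = 69.9051 in⁴.
Inner void (subtracted): 2.8 × 6, A = 16.8 in², y = 3.2 in, Ī = 50.4 in⁴.
By symmetry the centroid is at mid-height, ȳ = 3.2 in.
All pieces are centred on the centroidal x-axis, so I = ΣĪ (holes subtracted) = 19.5051 in⁴.
Repeating about the centroidal y-axis gives I_y = 6.50027 in⁴.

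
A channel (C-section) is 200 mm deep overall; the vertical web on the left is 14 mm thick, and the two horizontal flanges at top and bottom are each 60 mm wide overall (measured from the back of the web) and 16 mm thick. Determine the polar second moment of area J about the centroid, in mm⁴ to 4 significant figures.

J ≈ 2.300 × 10⁷ mm⁴

Split into non-overlapping primitives; take the origin at the lower-left of the bounding box.
Web: 14 × 200, A = 2 800 mm², y = 100 mm, Ī = 9 333 333 mm⁴.
Top flange (beyond web): 46 × 16, A = 736 mm², y = 192 mm, Ī = 15701.3 mm⁴.
Bottom flange (beyond web): 46 × 16, A = 736 mm², y = 8 mm, Ī = 15701.3 mm⁴.
By symmetry the centroid is at mid-height, ȳ = 100 mm.
Transfer each piece to the centroidal x-axis using Ī + A·d² with d = y − 100:
  web: d = 0 mm → contributes +9 333 333 mm⁴
  top flange (beyond web): d = 92 mm → contributes +6 245 205 mm⁴
  bottom flange (beyond web): d = -92 mm → contributes +6 245 205 mm⁴
Total I = 21 823 744 mm⁴.
For the y-axis: x̄ = 17.3371 mm.
Repeating about the centroidal y-axis gives I_y = 1 173 611 mm⁴.
Polar second moment: J = I_x + I_y = 22 997 355 mm⁴.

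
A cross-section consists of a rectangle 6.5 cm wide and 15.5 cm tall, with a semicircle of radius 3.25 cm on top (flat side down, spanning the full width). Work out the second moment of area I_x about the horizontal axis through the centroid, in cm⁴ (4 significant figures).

I_x ≈ 3217 cm⁴

Treat the section as a set of non-overlapping primitives; coordinates are from the bounding-box lower-left.
Rectangular body: 6.5 × 15.5, A = 100.75 cm², y = 7.75 cm, Ī = 2017.1 cm⁴.
Semicircular cap: semicircle r = 3.25, A = 16.5915 cm², y = 16.8793 cm, Ī = 12.2452 cm⁴.
Centroid: ȳ = ΣA·y / ΣA = 9.04085 cm.
Transfer each piece to the horizontal axis through the centroid using Ī + A·d² with d = y − 9.04085:
  rectangular body: d = -1.29085 cm → contributes +2184.98 cm⁴
  semicircular cap: d = 7.8385 cm → contributes +1031.66 cm⁴
Total I = 3216.64 cm⁴.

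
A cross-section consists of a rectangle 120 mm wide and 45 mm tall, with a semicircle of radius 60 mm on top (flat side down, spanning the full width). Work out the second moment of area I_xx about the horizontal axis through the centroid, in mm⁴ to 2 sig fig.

I_xx ≈ 8.7 × 10⁶ mm⁴

Split into non-overlapping primitives; take the origin at the lower-left of the bounding box.
Rectangular body: 120 × 45, A = 5 400 mm², y = 22.5 mm, Ī = 911 250 mm⁴.
Semicircular cap: semicircle r = 60, A = 5 655 mm², y = 70.46 mm, Ī = 1 422 450 mm⁴.
Centroid: ȳ = ΣA·y / ΣA = 47.04 mm.
Transfer each piece to the horizontal axis through the centroid using Ī + A·d² with d = y − 47.04:
  rectangular body: d = -24.54 mm → contributes +4 161 948 mm⁴
  semicircular cap: d = 23.43 mm → contributes +4 526 638 mm⁴
Total I = 8 688 586 mm⁴.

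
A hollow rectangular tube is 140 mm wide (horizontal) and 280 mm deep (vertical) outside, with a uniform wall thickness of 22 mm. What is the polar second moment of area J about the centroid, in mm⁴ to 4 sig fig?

Treat the section as a set of non-overlapping primitives; coordinates are from the bounding-box lower-left.
Outer rectangle: 140 × 280, A = 39 200 mm², y = 140 mm, Ī = 256 106 667 mm⁴.
Inner void (subtracted): 96 × 236, A = 22 656 mm², y = 140 mm, Ī = 105 154 048 mm⁴.
By symmetry the centroid is at mid-height, ȳ = 140 mm.
All pieces are centred on the centroidal x-axis, so I = ΣĪ (holes subtracted) = 150 952 619 mm⁴.
Repeating about the centroidal y-axis gives I_y = 46 626 859 mm⁴.
Polar second moment: J = I_x + I_y = 197 579 477 mm⁴.

J ≈ 1.976 × 10⁸ mm⁴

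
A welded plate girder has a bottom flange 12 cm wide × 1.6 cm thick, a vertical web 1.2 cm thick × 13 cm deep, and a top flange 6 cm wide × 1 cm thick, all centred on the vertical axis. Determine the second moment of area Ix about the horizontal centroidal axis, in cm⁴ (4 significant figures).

Ix ≈ 1305 cm⁴

Treat the section as a set of non-overlapping primitives; coordinates are from the bounding-box lower-left.
Bottom plate: 12 × 1.6, A = 19.2 cm², y = 0.8 cm, Ī = 4.096 cm⁴.
Web plate: 1.2 × 13, A = 15.6 cm², y = 8.1 cm, Ī = 219.7 cm⁴.
Top plate: 6 × 1, A = 6 cm², y = 15.1 cm, Ī = 0.5 cm⁴.
Centroid: ȳ = ΣA·y / ΣA = 5.69412 cm.
Transfer each piece to the horizontal centroidal axis using Ī + A·d² with d = y − 5.69412:
  bottom plate: d = -4.89412 cm → contributes +463.982 cm⁴
  web plate: d = 2.40588 cm → contributes +309.997 cm⁴
  top plate: d = 9.40588 cm → contributes +531.324 cm⁴
Total I = 1305.3 cm⁴.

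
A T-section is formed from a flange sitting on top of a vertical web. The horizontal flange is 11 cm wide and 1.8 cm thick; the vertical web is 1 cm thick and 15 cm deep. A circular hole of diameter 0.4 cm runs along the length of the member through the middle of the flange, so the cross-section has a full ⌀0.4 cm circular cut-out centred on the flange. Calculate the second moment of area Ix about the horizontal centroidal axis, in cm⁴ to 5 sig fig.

Ix ≈ 887.13 cm⁴

Decompose the section into non-overlapping parts with the origin at the bottom-left of its bounding rectangle.
Flange: 11 × 1.8, A = 19.8 cm², y = 15.9 cm, Ī = 5.346 cm⁴.
Web: 1 × 15, A = 15 cm², y = 7.5 cm, Ī = 281.25 cm⁴.
Hole (subtracted): ⌀0.4, A = 0.1256637 cm², y = 15.9 cm, Ī = 0.001256637 cm⁴.
Centroid: ȳ = ΣA·y / ΣA = 12.26619 cm.
Transfer each piece to the horizontal centroidal axis using Ī + A·d² with d = y − 12.26619:
  flange: d = 3.633811 cm → contributes +266.7968 cm⁴
  web: d = -4.766189 cm → contributes +621.9983 cm⁴
  hole: d = 3.633811 cm → contributes −1.660594 cm⁴
Total I = 887.1345 cm⁴.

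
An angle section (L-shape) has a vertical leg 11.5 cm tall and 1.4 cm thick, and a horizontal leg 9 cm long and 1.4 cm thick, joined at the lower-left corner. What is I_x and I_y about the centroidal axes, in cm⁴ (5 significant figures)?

I_x ≈ 342.55 cm⁴, I_y ≈ 183.57 cm⁴

Treat the section as a set of non-overlapping primitives; coordinates are from the bounding-box lower-left.
Vertical leg: 1.4 × 11.5, A = 16.1 cm², y = 5.75 cm, Ī = 177.4354 cm⁴.
Horizontal leg (remainder): 7.6 × 1.4, A = 10.64 cm², y = 0.7 cm, Ī = 1.737867 cm⁴.
Centroid: ȳ = ΣA·y / ΣA = 3.740576 cm.
Transfer each piece to the centroidal x-axis using Ī + A·d² with d = y − 3.740576:
  vertical leg: d = 2.009424 cm → contributes +242.4438 cm⁴
  horizontal leg (remainder): d = -3.040576 cm → contributes +100.1058 cm⁴
Total I = 342.5495 cm⁴.
For the y-axis: x̄ = 2.490576 cm.
Repeating about the centroidal y-axis gives I_y = 183.5708 cm⁴.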